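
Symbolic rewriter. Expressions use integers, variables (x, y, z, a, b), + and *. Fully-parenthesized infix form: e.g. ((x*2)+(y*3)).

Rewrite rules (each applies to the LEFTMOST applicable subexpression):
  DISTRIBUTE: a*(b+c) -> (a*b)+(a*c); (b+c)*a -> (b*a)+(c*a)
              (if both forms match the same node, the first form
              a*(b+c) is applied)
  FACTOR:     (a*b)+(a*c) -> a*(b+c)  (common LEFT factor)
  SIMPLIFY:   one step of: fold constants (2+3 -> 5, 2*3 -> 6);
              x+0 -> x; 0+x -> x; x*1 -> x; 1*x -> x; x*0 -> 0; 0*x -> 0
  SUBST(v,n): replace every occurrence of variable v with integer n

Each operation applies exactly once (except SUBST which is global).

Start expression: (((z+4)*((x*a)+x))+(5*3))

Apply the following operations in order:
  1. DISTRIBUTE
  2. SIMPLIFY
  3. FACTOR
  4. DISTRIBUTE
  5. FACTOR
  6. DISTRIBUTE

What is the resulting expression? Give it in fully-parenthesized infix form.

Start: (((z+4)*((x*a)+x))+(5*3))
Apply DISTRIBUTE at L (target: ((z+4)*((x*a)+x))): (((z+4)*((x*a)+x))+(5*3)) -> ((((z+4)*(x*a))+((z+4)*x))+(5*3))
Apply SIMPLIFY at R (target: (5*3)): ((((z+4)*(x*a))+((z+4)*x))+(5*3)) -> ((((z+4)*(x*a))+((z+4)*x))+15)
Apply FACTOR at L (target: (((z+4)*(x*a))+((z+4)*x))): ((((z+4)*(x*a))+((z+4)*x))+15) -> (((z+4)*((x*a)+x))+15)
Apply DISTRIBUTE at L (target: ((z+4)*((x*a)+x))): (((z+4)*((x*a)+x))+15) -> ((((z+4)*(x*a))+((z+4)*x))+15)
Apply FACTOR at L (target: (((z+4)*(x*a))+((z+4)*x))): ((((z+4)*(x*a))+((z+4)*x))+15) -> (((z+4)*((x*a)+x))+15)
Apply DISTRIBUTE at L (target: ((z+4)*((x*a)+x))): (((z+4)*((x*a)+x))+15) -> ((((z+4)*(x*a))+((z+4)*x))+15)

Answer: ((((z+4)*(x*a))+((z+4)*x))+15)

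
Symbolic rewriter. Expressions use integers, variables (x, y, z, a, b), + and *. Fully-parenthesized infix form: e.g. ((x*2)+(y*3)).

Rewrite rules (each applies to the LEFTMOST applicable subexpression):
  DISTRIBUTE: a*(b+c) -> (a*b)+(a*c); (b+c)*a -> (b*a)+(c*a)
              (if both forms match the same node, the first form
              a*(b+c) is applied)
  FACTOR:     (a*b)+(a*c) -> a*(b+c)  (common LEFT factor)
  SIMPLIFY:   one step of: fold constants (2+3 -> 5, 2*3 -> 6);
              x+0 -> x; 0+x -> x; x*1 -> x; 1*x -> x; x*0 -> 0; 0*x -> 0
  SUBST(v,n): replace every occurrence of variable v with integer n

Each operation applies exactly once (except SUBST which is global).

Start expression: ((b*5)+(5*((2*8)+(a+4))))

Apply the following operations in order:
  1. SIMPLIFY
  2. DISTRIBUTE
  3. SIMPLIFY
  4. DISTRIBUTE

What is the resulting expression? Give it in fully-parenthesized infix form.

Start: ((b*5)+(5*((2*8)+(a+4))))
Apply SIMPLIFY at RRL (target: (2*8)): ((b*5)+(5*((2*8)+(a+4)))) -> ((b*5)+(5*(16+(a+4))))
Apply DISTRIBUTE at R (target: (5*(16+(a+4)))): ((b*5)+(5*(16+(a+4)))) -> ((b*5)+((5*16)+(5*(a+4))))
Apply SIMPLIFY at RL (target: (5*16)): ((b*5)+((5*16)+(5*(a+4)))) -> ((b*5)+(80+(5*(a+4))))
Apply DISTRIBUTE at RR (target: (5*(a+4))): ((b*5)+(80+(5*(a+4)))) -> ((b*5)+(80+((5*a)+(5*4))))

Answer: ((b*5)+(80+((5*a)+(5*4))))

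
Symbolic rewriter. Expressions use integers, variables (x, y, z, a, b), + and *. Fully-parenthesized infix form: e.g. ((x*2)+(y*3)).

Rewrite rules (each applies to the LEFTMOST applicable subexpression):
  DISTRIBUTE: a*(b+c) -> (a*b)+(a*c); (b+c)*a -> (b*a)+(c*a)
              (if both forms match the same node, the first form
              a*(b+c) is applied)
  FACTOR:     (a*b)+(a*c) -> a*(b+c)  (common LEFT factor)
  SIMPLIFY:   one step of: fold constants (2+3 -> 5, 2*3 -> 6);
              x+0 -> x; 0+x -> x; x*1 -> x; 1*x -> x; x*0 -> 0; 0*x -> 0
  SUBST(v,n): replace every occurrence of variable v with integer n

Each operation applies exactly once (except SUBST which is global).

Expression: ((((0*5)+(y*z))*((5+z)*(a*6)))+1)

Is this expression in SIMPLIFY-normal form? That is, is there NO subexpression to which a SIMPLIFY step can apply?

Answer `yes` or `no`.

Answer: no

Derivation:
Expression: ((((0*5)+(y*z))*((5+z)*(a*6)))+1)
Scanning for simplifiable subexpressions (pre-order)...
  at root: ((((0*5)+(y*z))*((5+z)*(a*6)))+1) (not simplifiable)
  at L: (((0*5)+(y*z))*((5+z)*(a*6))) (not simplifiable)
  at LL: ((0*5)+(y*z)) (not simplifiable)
  at LLL: (0*5) (SIMPLIFIABLE)
  at LLR: (y*z) (not simplifiable)
  at LR: ((5+z)*(a*6)) (not simplifiable)
  at LRL: (5+z) (not simplifiable)
  at LRR: (a*6) (not simplifiable)
Found simplifiable subexpr at path LLL: (0*5)
One SIMPLIFY step would give: (((0+(y*z))*((5+z)*(a*6)))+1)
-> NOT in normal form.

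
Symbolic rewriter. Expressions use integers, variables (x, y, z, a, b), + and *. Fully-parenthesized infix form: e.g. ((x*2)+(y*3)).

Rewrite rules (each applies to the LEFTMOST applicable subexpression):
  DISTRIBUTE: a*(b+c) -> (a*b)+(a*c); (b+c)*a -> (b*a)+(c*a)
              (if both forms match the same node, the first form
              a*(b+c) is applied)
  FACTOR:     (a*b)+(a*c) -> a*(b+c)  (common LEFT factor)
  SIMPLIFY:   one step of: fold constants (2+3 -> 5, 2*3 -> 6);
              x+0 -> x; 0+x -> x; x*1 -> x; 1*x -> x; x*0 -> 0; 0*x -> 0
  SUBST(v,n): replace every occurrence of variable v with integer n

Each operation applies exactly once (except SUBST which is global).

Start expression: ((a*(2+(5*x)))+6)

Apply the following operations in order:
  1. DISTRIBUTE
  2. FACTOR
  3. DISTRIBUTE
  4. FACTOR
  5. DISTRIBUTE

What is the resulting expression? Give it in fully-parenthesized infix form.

Answer: (((a*2)+(a*(5*x)))+6)

Derivation:
Start: ((a*(2+(5*x)))+6)
Apply DISTRIBUTE at L (target: (a*(2+(5*x)))): ((a*(2+(5*x)))+6) -> (((a*2)+(a*(5*x)))+6)
Apply FACTOR at L (target: ((a*2)+(a*(5*x)))): (((a*2)+(a*(5*x)))+6) -> ((a*(2+(5*x)))+6)
Apply DISTRIBUTE at L (target: (a*(2+(5*x)))): ((a*(2+(5*x)))+6) -> (((a*2)+(a*(5*x)))+6)
Apply FACTOR at L (target: ((a*2)+(a*(5*x)))): (((a*2)+(a*(5*x)))+6) -> ((a*(2+(5*x)))+6)
Apply DISTRIBUTE at L (target: (a*(2+(5*x)))): ((a*(2+(5*x)))+6) -> (((a*2)+(a*(5*x)))+6)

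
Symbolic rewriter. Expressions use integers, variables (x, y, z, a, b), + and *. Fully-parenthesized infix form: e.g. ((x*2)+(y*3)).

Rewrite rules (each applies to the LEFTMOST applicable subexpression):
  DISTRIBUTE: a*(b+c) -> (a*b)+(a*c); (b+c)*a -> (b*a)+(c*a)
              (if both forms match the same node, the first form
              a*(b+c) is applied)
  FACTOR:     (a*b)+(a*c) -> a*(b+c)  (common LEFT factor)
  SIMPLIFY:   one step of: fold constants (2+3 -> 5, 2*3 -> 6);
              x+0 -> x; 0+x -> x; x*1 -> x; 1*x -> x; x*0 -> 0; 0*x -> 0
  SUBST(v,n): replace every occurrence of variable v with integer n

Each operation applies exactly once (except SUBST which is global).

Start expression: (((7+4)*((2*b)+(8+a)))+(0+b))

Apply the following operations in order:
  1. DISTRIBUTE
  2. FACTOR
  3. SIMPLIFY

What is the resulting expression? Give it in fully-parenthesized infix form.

Answer: ((11*((2*b)+(8+a)))+(0+b))

Derivation:
Start: (((7+4)*((2*b)+(8+a)))+(0+b))
Apply DISTRIBUTE at L (target: ((7+4)*((2*b)+(8+a)))): (((7+4)*((2*b)+(8+a)))+(0+b)) -> ((((7+4)*(2*b))+((7+4)*(8+a)))+(0+b))
Apply FACTOR at L (target: (((7+4)*(2*b))+((7+4)*(8+a)))): ((((7+4)*(2*b))+((7+4)*(8+a)))+(0+b)) -> (((7+4)*((2*b)+(8+a)))+(0+b))
Apply SIMPLIFY at LL (target: (7+4)): (((7+4)*((2*b)+(8+a)))+(0+b)) -> ((11*((2*b)+(8+a)))+(0+b))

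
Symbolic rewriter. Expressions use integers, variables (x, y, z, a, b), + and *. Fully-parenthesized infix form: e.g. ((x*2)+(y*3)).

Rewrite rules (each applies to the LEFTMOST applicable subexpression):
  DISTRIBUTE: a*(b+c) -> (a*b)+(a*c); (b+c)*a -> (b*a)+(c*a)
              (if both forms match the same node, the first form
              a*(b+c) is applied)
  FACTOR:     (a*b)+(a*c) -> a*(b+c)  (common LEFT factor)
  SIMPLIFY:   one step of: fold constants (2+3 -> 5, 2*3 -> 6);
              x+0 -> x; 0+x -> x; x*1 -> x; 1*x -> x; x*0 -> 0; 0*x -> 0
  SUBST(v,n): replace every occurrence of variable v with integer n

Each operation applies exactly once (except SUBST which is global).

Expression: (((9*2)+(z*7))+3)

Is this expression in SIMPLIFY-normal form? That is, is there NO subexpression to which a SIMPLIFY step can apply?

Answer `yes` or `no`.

Expression: (((9*2)+(z*7))+3)
Scanning for simplifiable subexpressions (pre-order)...
  at root: (((9*2)+(z*7))+3) (not simplifiable)
  at L: ((9*2)+(z*7)) (not simplifiable)
  at LL: (9*2) (SIMPLIFIABLE)
  at LR: (z*7) (not simplifiable)
Found simplifiable subexpr at path LL: (9*2)
One SIMPLIFY step would give: ((18+(z*7))+3)
-> NOT in normal form.

Answer: no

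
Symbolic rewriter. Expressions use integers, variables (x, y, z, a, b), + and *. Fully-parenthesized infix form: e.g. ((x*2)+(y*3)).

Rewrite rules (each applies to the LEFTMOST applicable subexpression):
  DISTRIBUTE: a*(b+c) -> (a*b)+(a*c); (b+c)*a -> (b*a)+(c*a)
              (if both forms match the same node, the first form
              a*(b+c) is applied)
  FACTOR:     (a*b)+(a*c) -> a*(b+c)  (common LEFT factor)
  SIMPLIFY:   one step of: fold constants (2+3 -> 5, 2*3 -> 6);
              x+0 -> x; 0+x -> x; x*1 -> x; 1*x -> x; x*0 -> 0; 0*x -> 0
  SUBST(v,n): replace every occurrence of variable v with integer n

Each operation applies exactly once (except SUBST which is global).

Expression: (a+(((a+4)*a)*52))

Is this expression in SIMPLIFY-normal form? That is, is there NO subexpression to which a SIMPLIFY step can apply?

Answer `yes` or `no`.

Expression: (a+(((a+4)*a)*52))
Scanning for simplifiable subexpressions (pre-order)...
  at root: (a+(((a+4)*a)*52)) (not simplifiable)
  at R: (((a+4)*a)*52) (not simplifiable)
  at RL: ((a+4)*a) (not simplifiable)
  at RLL: (a+4) (not simplifiable)
Result: no simplifiable subexpression found -> normal form.

Answer: yes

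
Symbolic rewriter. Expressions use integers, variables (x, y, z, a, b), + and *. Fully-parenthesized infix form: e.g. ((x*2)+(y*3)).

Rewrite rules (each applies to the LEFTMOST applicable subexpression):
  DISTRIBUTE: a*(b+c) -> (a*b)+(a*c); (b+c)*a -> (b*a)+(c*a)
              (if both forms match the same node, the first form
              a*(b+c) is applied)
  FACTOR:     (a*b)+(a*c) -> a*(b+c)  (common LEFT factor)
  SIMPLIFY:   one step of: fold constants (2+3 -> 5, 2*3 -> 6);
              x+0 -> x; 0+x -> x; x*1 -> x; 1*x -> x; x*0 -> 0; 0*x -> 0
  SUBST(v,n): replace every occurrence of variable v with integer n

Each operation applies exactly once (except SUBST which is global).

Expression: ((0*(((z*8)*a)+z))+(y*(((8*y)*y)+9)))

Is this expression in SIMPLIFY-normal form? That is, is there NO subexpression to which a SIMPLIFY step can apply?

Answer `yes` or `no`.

Answer: no

Derivation:
Expression: ((0*(((z*8)*a)+z))+(y*(((8*y)*y)+9)))
Scanning for simplifiable subexpressions (pre-order)...
  at root: ((0*(((z*8)*a)+z))+(y*(((8*y)*y)+9))) (not simplifiable)
  at L: (0*(((z*8)*a)+z)) (SIMPLIFIABLE)
  at LR: (((z*8)*a)+z) (not simplifiable)
  at LRL: ((z*8)*a) (not simplifiable)
  at LRLL: (z*8) (not simplifiable)
  at R: (y*(((8*y)*y)+9)) (not simplifiable)
  at RR: (((8*y)*y)+9) (not simplifiable)
  at RRL: ((8*y)*y) (not simplifiable)
  at RRLL: (8*y) (not simplifiable)
Found simplifiable subexpr at path L: (0*(((z*8)*a)+z))
One SIMPLIFY step would give: (0+(y*(((8*y)*y)+9)))
-> NOT in normal form.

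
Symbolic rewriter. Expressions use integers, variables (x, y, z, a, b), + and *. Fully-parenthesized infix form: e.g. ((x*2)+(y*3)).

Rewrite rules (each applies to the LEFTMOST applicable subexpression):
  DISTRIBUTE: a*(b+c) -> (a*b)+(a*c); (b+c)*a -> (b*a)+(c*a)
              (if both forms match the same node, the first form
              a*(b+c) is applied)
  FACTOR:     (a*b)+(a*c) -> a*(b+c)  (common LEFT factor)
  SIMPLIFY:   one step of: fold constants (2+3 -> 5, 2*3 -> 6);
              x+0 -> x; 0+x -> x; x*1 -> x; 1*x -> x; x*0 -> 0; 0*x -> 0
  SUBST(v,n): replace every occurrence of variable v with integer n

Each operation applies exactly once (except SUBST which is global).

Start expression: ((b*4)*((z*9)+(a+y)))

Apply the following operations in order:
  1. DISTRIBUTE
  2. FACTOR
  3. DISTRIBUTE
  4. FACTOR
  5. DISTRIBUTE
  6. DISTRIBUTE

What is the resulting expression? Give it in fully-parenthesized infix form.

Start: ((b*4)*((z*9)+(a+y)))
Apply DISTRIBUTE at root (target: ((b*4)*((z*9)+(a+y)))): ((b*4)*((z*9)+(a+y))) -> (((b*4)*(z*9))+((b*4)*(a+y)))
Apply FACTOR at root (target: (((b*4)*(z*9))+((b*4)*(a+y)))): (((b*4)*(z*9))+((b*4)*(a+y))) -> ((b*4)*((z*9)+(a+y)))
Apply DISTRIBUTE at root (target: ((b*4)*((z*9)+(a+y)))): ((b*4)*((z*9)+(a+y))) -> (((b*4)*(z*9))+((b*4)*(a+y)))
Apply FACTOR at root (target: (((b*4)*(z*9))+((b*4)*(a+y)))): (((b*4)*(z*9))+((b*4)*(a+y))) -> ((b*4)*((z*9)+(a+y)))
Apply DISTRIBUTE at root (target: ((b*4)*((z*9)+(a+y)))): ((b*4)*((z*9)+(a+y))) -> (((b*4)*(z*9))+((b*4)*(a+y)))
Apply DISTRIBUTE at R (target: ((b*4)*(a+y))): (((b*4)*(z*9))+((b*4)*(a+y))) -> (((b*4)*(z*9))+(((b*4)*a)+((b*4)*y)))

Answer: (((b*4)*(z*9))+(((b*4)*a)+((b*4)*y)))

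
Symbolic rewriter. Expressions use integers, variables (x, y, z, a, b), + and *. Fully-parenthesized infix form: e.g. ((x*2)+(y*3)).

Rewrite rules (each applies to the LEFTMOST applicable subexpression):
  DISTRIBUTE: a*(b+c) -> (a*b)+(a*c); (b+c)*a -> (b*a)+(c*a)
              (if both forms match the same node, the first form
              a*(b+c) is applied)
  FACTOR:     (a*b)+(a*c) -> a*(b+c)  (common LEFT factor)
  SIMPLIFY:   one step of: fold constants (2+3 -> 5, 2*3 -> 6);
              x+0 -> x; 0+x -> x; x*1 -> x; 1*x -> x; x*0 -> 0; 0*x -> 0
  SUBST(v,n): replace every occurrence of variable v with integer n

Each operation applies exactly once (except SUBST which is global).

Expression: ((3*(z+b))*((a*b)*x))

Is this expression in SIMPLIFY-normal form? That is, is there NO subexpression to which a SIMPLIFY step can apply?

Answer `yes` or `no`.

Expression: ((3*(z+b))*((a*b)*x))
Scanning for simplifiable subexpressions (pre-order)...
  at root: ((3*(z+b))*((a*b)*x)) (not simplifiable)
  at L: (3*(z+b)) (not simplifiable)
  at LR: (z+b) (not simplifiable)
  at R: ((a*b)*x) (not simplifiable)
  at RL: (a*b) (not simplifiable)
Result: no simplifiable subexpression found -> normal form.

Answer: yes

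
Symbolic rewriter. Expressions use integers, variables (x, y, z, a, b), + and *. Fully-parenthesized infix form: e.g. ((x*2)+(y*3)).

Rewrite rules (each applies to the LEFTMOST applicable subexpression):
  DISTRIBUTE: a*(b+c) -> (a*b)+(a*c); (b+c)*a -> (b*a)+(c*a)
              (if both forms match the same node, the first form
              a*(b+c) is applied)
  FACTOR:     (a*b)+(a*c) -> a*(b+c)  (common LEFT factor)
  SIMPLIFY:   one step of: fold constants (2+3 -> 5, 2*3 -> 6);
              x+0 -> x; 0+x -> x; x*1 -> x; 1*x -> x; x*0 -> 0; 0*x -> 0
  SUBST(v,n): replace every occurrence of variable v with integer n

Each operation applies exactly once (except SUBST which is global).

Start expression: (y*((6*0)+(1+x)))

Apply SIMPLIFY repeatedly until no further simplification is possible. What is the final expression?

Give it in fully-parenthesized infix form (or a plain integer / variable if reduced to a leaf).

Answer: (y*(1+x))

Derivation:
Start: (y*((6*0)+(1+x)))
Step 1: at RL: (6*0) -> 0; overall: (y*((6*0)+(1+x))) -> (y*(0+(1+x)))
Step 2: at R: (0+(1+x)) -> (1+x); overall: (y*(0+(1+x))) -> (y*(1+x))
Fixed point: (y*(1+x))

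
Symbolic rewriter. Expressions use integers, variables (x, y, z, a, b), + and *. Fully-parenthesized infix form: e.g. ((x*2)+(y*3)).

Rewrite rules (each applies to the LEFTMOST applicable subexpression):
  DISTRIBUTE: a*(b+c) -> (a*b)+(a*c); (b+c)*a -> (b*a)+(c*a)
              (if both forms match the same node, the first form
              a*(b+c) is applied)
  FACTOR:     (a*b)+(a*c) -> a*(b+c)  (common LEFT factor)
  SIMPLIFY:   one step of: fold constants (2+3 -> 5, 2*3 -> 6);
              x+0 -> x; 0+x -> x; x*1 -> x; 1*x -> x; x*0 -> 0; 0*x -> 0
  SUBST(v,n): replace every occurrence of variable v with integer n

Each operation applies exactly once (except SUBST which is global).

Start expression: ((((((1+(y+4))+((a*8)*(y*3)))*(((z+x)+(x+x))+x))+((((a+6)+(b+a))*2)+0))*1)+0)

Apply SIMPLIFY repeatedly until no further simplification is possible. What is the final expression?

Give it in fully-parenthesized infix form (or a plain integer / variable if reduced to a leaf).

Start: ((((((1+(y+4))+((a*8)*(y*3)))*(((z+x)+(x+x))+x))+((((a+6)+(b+a))*2)+0))*1)+0)
Step 1: at root: ((((((1+(y+4))+((a*8)*(y*3)))*(((z+x)+(x+x))+x))+((((a+6)+(b+a))*2)+0))*1)+0) -> (((((1+(y+4))+((a*8)*(y*3)))*(((z+x)+(x+x))+x))+((((a+6)+(b+a))*2)+0))*1); overall: ((((((1+(y+4))+((a*8)*(y*3)))*(((z+x)+(x+x))+x))+((((a+6)+(b+a))*2)+0))*1)+0) -> (((((1+(y+4))+((a*8)*(y*3)))*(((z+x)+(x+x))+x))+((((a+6)+(b+a))*2)+0))*1)
Step 2: at root: (((((1+(y+4))+((a*8)*(y*3)))*(((z+x)+(x+x))+x))+((((a+6)+(b+a))*2)+0))*1) -> ((((1+(y+4))+((a*8)*(y*3)))*(((z+x)+(x+x))+x))+((((a+6)+(b+a))*2)+0)); overall: (((((1+(y+4))+((a*8)*(y*3)))*(((z+x)+(x+x))+x))+((((a+6)+(b+a))*2)+0))*1) -> ((((1+(y+4))+((a*8)*(y*3)))*(((z+x)+(x+x))+x))+((((a+6)+(b+a))*2)+0))
Step 3: at R: ((((a+6)+(b+a))*2)+0) -> (((a+6)+(b+a))*2); overall: ((((1+(y+4))+((a*8)*(y*3)))*(((z+x)+(x+x))+x))+((((a+6)+(b+a))*2)+0)) -> ((((1+(y+4))+((a*8)*(y*3)))*(((z+x)+(x+x))+x))+(((a+6)+(b+a))*2))
Fixed point: ((((1+(y+4))+((a*8)*(y*3)))*(((z+x)+(x+x))+x))+(((a+6)+(b+a))*2))

Answer: ((((1+(y+4))+((a*8)*(y*3)))*(((z+x)+(x+x))+x))+(((a+6)+(b+a))*2))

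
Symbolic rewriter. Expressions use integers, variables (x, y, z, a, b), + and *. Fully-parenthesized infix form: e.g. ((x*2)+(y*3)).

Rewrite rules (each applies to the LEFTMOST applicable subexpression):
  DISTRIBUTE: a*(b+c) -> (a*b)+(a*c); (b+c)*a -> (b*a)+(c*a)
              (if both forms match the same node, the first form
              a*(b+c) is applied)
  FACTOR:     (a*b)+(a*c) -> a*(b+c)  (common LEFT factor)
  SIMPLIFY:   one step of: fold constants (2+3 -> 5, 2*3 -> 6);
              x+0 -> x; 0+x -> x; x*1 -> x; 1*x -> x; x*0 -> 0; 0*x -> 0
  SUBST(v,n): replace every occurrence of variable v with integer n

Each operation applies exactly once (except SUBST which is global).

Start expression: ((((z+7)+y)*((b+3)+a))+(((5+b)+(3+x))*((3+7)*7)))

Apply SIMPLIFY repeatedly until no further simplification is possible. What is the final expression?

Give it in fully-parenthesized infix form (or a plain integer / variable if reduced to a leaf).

Answer: ((((z+7)+y)*((b+3)+a))+(((5+b)+(3+x))*70))

Derivation:
Start: ((((z+7)+y)*((b+3)+a))+(((5+b)+(3+x))*((3+7)*7)))
Step 1: at RRL: (3+7) -> 10; overall: ((((z+7)+y)*((b+3)+a))+(((5+b)+(3+x))*((3+7)*7))) -> ((((z+7)+y)*((b+3)+a))+(((5+b)+(3+x))*(10*7)))
Step 2: at RR: (10*7) -> 70; overall: ((((z+7)+y)*((b+3)+a))+(((5+b)+(3+x))*(10*7))) -> ((((z+7)+y)*((b+3)+a))+(((5+b)+(3+x))*70))
Fixed point: ((((z+7)+y)*((b+3)+a))+(((5+b)+(3+x))*70))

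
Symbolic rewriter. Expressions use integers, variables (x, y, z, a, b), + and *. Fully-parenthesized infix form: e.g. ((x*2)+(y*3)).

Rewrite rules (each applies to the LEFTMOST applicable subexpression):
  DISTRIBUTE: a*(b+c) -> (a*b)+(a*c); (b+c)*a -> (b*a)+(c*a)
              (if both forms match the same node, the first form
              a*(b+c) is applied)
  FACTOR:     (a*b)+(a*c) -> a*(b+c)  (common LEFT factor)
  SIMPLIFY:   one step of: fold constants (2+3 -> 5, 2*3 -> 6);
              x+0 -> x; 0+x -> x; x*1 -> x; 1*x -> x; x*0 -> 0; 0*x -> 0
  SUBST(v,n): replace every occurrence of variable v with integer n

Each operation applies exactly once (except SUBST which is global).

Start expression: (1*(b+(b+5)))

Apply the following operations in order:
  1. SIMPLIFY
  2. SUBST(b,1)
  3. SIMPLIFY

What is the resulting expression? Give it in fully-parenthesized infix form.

Start: (1*(b+(b+5)))
Apply SIMPLIFY at root (target: (1*(b+(b+5)))): (1*(b+(b+5))) -> (b+(b+5))
Apply SUBST(b,1): (b+(b+5)) -> (1+(1+5))
Apply SIMPLIFY at R (target: (1+5)): (1+(1+5)) -> (1+6)

Answer: (1+6)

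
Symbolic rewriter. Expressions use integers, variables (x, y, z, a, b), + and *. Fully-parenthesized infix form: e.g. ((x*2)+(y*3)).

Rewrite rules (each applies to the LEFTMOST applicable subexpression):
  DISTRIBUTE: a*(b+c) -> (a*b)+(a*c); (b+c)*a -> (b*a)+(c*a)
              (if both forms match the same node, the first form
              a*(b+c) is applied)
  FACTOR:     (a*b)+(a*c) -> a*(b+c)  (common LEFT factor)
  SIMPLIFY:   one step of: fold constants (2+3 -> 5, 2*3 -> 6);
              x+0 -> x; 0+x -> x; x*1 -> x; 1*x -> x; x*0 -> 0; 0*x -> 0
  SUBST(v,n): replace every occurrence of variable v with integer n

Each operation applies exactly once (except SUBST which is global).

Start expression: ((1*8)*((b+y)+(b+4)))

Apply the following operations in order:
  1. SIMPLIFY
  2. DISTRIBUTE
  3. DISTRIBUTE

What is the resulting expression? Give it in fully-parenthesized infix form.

Answer: (((8*b)+(8*y))+(8*(b+4)))

Derivation:
Start: ((1*8)*((b+y)+(b+4)))
Apply SIMPLIFY at L (target: (1*8)): ((1*8)*((b+y)+(b+4))) -> (8*((b+y)+(b+4)))
Apply DISTRIBUTE at root (target: (8*((b+y)+(b+4)))): (8*((b+y)+(b+4))) -> ((8*(b+y))+(8*(b+4)))
Apply DISTRIBUTE at L (target: (8*(b+y))): ((8*(b+y))+(8*(b+4))) -> (((8*b)+(8*y))+(8*(b+4)))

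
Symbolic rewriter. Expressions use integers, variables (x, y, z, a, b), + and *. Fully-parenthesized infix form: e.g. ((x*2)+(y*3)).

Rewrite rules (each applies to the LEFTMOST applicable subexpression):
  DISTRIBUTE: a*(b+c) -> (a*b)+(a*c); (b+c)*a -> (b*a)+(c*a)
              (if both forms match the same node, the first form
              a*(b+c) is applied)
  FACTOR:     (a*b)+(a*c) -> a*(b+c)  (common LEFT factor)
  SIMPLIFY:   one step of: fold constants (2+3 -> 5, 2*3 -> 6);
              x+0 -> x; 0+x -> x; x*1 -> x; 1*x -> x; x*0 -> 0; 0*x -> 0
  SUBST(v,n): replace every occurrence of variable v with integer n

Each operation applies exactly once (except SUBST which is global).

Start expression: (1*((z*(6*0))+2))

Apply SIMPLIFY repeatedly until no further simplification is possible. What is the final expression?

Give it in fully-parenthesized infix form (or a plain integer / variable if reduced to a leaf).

Answer: 2

Derivation:
Start: (1*((z*(6*0))+2))
Step 1: at root: (1*((z*(6*0))+2)) -> ((z*(6*0))+2); overall: (1*((z*(6*0))+2)) -> ((z*(6*0))+2)
Step 2: at LR: (6*0) -> 0; overall: ((z*(6*0))+2) -> ((z*0)+2)
Step 3: at L: (z*0) -> 0; overall: ((z*0)+2) -> (0+2)
Step 4: at root: (0+2) -> 2; overall: (0+2) -> 2
Fixed point: 2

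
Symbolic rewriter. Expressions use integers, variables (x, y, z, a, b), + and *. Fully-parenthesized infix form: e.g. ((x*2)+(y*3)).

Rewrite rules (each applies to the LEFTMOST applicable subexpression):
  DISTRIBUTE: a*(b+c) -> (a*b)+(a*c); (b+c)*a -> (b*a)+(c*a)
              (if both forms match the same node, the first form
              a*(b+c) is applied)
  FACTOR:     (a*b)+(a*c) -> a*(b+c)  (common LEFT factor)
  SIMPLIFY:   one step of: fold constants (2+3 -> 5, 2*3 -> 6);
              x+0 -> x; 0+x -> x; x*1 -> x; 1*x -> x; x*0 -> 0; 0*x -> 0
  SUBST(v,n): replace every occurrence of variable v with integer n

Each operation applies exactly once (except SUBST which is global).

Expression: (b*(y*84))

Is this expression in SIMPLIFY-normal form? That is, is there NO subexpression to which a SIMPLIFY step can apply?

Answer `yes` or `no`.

Expression: (b*(y*84))
Scanning for simplifiable subexpressions (pre-order)...
  at root: (b*(y*84)) (not simplifiable)
  at R: (y*84) (not simplifiable)
Result: no simplifiable subexpression found -> normal form.

Answer: yes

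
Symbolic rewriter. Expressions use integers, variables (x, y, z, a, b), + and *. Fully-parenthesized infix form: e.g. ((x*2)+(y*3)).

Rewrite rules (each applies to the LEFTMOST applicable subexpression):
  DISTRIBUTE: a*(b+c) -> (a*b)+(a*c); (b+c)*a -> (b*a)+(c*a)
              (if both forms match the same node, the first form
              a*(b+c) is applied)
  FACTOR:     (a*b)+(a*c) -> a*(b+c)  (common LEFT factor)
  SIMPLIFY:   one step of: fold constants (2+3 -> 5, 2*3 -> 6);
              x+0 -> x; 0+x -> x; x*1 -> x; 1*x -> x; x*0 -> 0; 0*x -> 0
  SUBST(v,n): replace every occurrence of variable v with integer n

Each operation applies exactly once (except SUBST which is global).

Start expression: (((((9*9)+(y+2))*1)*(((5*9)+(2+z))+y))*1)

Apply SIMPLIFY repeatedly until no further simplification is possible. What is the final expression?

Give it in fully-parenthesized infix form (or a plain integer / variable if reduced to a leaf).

Start: (((((9*9)+(y+2))*1)*(((5*9)+(2+z))+y))*1)
Step 1: at root: (((((9*9)+(y+2))*1)*(((5*9)+(2+z))+y))*1) -> ((((9*9)+(y+2))*1)*(((5*9)+(2+z))+y)); overall: (((((9*9)+(y+2))*1)*(((5*9)+(2+z))+y))*1) -> ((((9*9)+(y+2))*1)*(((5*9)+(2+z))+y))
Step 2: at L: (((9*9)+(y+2))*1) -> ((9*9)+(y+2)); overall: ((((9*9)+(y+2))*1)*(((5*9)+(2+z))+y)) -> (((9*9)+(y+2))*(((5*9)+(2+z))+y))
Step 3: at LL: (9*9) -> 81; overall: (((9*9)+(y+2))*(((5*9)+(2+z))+y)) -> ((81+(y+2))*(((5*9)+(2+z))+y))
Step 4: at RLL: (5*9) -> 45; overall: ((81+(y+2))*(((5*9)+(2+z))+y)) -> ((81+(y+2))*((45+(2+z))+y))
Fixed point: ((81+(y+2))*((45+(2+z))+y))

Answer: ((81+(y+2))*((45+(2+z))+y))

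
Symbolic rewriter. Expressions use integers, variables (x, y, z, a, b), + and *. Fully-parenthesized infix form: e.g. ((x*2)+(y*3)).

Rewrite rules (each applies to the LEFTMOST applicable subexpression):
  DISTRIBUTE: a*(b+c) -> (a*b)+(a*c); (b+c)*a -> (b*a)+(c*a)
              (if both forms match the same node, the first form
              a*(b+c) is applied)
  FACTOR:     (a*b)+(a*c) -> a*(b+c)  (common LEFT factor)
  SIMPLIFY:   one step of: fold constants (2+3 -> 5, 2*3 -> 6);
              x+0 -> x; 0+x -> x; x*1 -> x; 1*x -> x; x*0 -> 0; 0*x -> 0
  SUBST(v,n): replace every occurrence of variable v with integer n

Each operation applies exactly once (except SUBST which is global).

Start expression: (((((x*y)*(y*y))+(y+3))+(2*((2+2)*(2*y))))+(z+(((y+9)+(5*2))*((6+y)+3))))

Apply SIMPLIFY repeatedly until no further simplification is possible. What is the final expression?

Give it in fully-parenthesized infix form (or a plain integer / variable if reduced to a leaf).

Start: (((((x*y)*(y*y))+(y+3))+(2*((2+2)*(2*y))))+(z+(((y+9)+(5*2))*((6+y)+3))))
Step 1: at LRRL: (2+2) -> 4; overall: (((((x*y)*(y*y))+(y+3))+(2*((2+2)*(2*y))))+(z+(((y+9)+(5*2))*((6+y)+3)))) -> (((((x*y)*(y*y))+(y+3))+(2*(4*(2*y))))+(z+(((y+9)+(5*2))*((6+y)+3))))
Step 2: at RRLR: (5*2) -> 10; overall: (((((x*y)*(y*y))+(y+3))+(2*(4*(2*y))))+(z+(((y+9)+(5*2))*((6+y)+3)))) -> (((((x*y)*(y*y))+(y+3))+(2*(4*(2*y))))+(z+(((y+9)+10)*((6+y)+3))))
Fixed point: (((((x*y)*(y*y))+(y+3))+(2*(4*(2*y))))+(z+(((y+9)+10)*((6+y)+3))))

Answer: (((((x*y)*(y*y))+(y+3))+(2*(4*(2*y))))+(z+(((y+9)+10)*((6+y)+3))))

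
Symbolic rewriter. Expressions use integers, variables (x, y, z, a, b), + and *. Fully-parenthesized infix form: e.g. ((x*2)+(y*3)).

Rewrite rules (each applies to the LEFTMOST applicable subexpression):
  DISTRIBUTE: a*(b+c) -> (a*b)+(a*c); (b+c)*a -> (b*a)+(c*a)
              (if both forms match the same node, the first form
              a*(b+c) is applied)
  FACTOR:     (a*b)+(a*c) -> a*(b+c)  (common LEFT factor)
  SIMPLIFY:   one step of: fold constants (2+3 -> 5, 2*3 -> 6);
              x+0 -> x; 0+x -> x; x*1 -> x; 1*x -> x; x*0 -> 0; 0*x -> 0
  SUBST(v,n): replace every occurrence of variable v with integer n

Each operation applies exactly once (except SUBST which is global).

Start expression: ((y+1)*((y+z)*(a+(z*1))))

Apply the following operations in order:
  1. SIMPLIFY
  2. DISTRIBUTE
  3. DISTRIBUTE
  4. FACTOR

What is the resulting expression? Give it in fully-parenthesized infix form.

Answer: ((y*((y+z)*(a+z)))+(1*((y+z)*(a+z))))

Derivation:
Start: ((y+1)*((y+z)*(a+(z*1))))
Apply SIMPLIFY at RRR (target: (z*1)): ((y+1)*((y+z)*(a+(z*1)))) -> ((y+1)*((y+z)*(a+z)))
Apply DISTRIBUTE at root (target: ((y+1)*((y+z)*(a+z)))): ((y+1)*((y+z)*(a+z))) -> ((y*((y+z)*(a+z)))+(1*((y+z)*(a+z))))
Apply DISTRIBUTE at LR (target: ((y+z)*(a+z))): ((y*((y+z)*(a+z)))+(1*((y+z)*(a+z)))) -> ((y*(((y+z)*a)+((y+z)*z)))+(1*((y+z)*(a+z))))
Apply FACTOR at LR (target: (((y+z)*a)+((y+z)*z))): ((y*(((y+z)*a)+((y+z)*z)))+(1*((y+z)*(a+z)))) -> ((y*((y+z)*(a+z)))+(1*((y+z)*(a+z))))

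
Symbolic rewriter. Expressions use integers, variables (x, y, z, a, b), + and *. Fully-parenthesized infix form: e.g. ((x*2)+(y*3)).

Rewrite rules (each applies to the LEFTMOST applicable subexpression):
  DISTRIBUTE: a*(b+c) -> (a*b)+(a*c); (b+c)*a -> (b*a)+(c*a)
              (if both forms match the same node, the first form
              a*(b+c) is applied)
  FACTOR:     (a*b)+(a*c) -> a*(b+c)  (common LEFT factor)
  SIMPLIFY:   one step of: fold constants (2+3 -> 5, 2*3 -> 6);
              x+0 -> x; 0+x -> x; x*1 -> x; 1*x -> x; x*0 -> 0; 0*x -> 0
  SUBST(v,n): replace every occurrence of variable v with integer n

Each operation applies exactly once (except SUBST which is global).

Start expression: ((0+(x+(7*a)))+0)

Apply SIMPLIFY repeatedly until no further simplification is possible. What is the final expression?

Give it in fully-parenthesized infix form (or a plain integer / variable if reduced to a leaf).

Start: ((0+(x+(7*a)))+0)
Step 1: at root: ((0+(x+(7*a)))+0) -> (0+(x+(7*a))); overall: ((0+(x+(7*a)))+0) -> (0+(x+(7*a)))
Step 2: at root: (0+(x+(7*a))) -> (x+(7*a)); overall: (0+(x+(7*a))) -> (x+(7*a))
Fixed point: (x+(7*a))

Answer: (x+(7*a))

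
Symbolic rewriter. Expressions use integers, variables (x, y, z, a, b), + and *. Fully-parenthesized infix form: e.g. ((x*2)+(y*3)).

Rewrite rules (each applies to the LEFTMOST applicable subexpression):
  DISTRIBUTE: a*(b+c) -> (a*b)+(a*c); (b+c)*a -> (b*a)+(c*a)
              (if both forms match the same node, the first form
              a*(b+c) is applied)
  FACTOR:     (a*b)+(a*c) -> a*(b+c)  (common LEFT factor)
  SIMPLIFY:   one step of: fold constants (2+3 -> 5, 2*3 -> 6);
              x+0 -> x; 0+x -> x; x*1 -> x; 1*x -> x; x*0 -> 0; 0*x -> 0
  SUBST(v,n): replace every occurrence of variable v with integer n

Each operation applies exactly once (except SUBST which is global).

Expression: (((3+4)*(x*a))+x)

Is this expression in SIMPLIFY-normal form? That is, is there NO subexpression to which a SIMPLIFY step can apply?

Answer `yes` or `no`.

Answer: no

Derivation:
Expression: (((3+4)*(x*a))+x)
Scanning for simplifiable subexpressions (pre-order)...
  at root: (((3+4)*(x*a))+x) (not simplifiable)
  at L: ((3+4)*(x*a)) (not simplifiable)
  at LL: (3+4) (SIMPLIFIABLE)
  at LR: (x*a) (not simplifiable)
Found simplifiable subexpr at path LL: (3+4)
One SIMPLIFY step would give: ((7*(x*a))+x)
-> NOT in normal form.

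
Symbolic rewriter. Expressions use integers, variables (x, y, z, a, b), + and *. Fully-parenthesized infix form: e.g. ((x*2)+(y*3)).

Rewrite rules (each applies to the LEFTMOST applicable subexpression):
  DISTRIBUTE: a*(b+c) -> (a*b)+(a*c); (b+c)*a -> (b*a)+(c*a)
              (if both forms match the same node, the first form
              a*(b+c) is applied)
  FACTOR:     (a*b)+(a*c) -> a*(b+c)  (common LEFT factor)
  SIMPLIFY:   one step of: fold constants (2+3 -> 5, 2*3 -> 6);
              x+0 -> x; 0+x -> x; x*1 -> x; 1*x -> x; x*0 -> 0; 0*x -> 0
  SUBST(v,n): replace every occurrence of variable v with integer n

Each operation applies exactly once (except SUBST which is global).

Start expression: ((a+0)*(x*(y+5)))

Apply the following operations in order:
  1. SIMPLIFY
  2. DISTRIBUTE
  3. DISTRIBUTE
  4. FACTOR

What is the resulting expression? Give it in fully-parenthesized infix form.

Start: ((a+0)*(x*(y+5)))
Apply SIMPLIFY at L (target: (a+0)): ((a+0)*(x*(y+5))) -> (a*(x*(y+5)))
Apply DISTRIBUTE at R (target: (x*(y+5))): (a*(x*(y+5))) -> (a*((x*y)+(x*5)))
Apply DISTRIBUTE at root (target: (a*((x*y)+(x*5)))): (a*((x*y)+(x*5))) -> ((a*(x*y))+(a*(x*5)))
Apply FACTOR at root (target: ((a*(x*y))+(a*(x*5)))): ((a*(x*y))+(a*(x*5))) -> (a*((x*y)+(x*5)))

Answer: (a*((x*y)+(x*5)))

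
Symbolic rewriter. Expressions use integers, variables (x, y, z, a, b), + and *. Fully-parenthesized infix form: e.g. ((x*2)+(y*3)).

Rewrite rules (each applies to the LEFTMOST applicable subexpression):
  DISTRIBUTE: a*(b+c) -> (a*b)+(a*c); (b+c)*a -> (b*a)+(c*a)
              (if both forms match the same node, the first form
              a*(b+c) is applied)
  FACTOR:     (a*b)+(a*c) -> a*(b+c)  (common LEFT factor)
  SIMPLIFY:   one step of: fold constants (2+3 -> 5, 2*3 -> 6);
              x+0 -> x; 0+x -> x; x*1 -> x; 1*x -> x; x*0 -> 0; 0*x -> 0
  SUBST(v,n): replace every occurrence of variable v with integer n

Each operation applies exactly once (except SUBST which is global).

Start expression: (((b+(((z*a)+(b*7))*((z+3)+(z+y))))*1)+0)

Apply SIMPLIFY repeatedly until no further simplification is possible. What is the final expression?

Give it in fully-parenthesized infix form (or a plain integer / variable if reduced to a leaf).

Start: (((b+(((z*a)+(b*7))*((z+3)+(z+y))))*1)+0)
Step 1: at root: (((b+(((z*a)+(b*7))*((z+3)+(z+y))))*1)+0) -> ((b+(((z*a)+(b*7))*((z+3)+(z+y))))*1); overall: (((b+(((z*a)+(b*7))*((z+3)+(z+y))))*1)+0) -> ((b+(((z*a)+(b*7))*((z+3)+(z+y))))*1)
Step 2: at root: ((b+(((z*a)+(b*7))*((z+3)+(z+y))))*1) -> (b+(((z*a)+(b*7))*((z+3)+(z+y)))); overall: ((b+(((z*a)+(b*7))*((z+3)+(z+y))))*1) -> (b+(((z*a)+(b*7))*((z+3)+(z+y))))
Fixed point: (b+(((z*a)+(b*7))*((z+3)+(z+y))))

Answer: (b+(((z*a)+(b*7))*((z+3)+(z+y))))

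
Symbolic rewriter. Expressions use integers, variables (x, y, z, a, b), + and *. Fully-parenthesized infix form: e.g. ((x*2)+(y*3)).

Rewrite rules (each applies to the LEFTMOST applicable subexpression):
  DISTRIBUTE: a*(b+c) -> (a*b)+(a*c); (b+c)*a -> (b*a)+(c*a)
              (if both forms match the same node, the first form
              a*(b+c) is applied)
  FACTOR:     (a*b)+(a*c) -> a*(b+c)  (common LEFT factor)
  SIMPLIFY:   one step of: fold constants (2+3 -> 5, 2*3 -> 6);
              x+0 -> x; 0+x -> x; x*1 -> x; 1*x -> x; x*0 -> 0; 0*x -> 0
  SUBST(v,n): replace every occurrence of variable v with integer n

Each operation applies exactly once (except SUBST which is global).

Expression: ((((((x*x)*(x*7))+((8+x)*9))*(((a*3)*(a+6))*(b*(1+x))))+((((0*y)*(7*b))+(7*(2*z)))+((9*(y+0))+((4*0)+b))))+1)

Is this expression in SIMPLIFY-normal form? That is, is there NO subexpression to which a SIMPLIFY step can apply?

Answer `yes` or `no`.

Expression: ((((((x*x)*(x*7))+((8+x)*9))*(((a*3)*(a+6))*(b*(1+x))))+((((0*y)*(7*b))+(7*(2*z)))+((9*(y+0))+((4*0)+b))))+1)
Scanning for simplifiable subexpressions (pre-order)...
  at root: ((((((x*x)*(x*7))+((8+x)*9))*(((a*3)*(a+6))*(b*(1+x))))+((((0*y)*(7*b))+(7*(2*z)))+((9*(y+0))+((4*0)+b))))+1) (not simplifiable)
  at L: (((((x*x)*(x*7))+((8+x)*9))*(((a*3)*(a+6))*(b*(1+x))))+((((0*y)*(7*b))+(7*(2*z)))+((9*(y+0))+((4*0)+b)))) (not simplifiable)
  at LL: ((((x*x)*(x*7))+((8+x)*9))*(((a*3)*(a+6))*(b*(1+x)))) (not simplifiable)
  at LLL: (((x*x)*(x*7))+((8+x)*9)) (not simplifiable)
  at LLLL: ((x*x)*(x*7)) (not simplifiable)
  at LLLLL: (x*x) (not simplifiable)
  at LLLLR: (x*7) (not simplifiable)
  at LLLR: ((8+x)*9) (not simplifiable)
  at LLLRL: (8+x) (not simplifiable)
  at LLR: (((a*3)*(a+6))*(b*(1+x))) (not simplifiable)
  at LLRL: ((a*3)*(a+6)) (not simplifiable)
  at LLRLL: (a*3) (not simplifiable)
  at LLRLR: (a+6) (not simplifiable)
  at LLRR: (b*(1+x)) (not simplifiable)
  at LLRRR: (1+x) (not simplifiable)
  at LR: ((((0*y)*(7*b))+(7*(2*z)))+((9*(y+0))+((4*0)+b))) (not simplifiable)
  at LRL: (((0*y)*(7*b))+(7*(2*z))) (not simplifiable)
  at LRLL: ((0*y)*(7*b)) (not simplifiable)
  at LRLLL: (0*y) (SIMPLIFIABLE)
  at LRLLR: (7*b) (not simplifiable)
  at LRLR: (7*(2*z)) (not simplifiable)
  at LRLRR: (2*z) (not simplifiable)
  at LRR: ((9*(y+0))+((4*0)+b)) (not simplifiable)
  at LRRL: (9*(y+0)) (not simplifiable)
  at LRRLR: (y+0) (SIMPLIFIABLE)
  at LRRR: ((4*0)+b) (not simplifiable)
  at LRRRL: (4*0) (SIMPLIFIABLE)
Found simplifiable subexpr at path LRLLL: (0*y)
One SIMPLIFY step would give: ((((((x*x)*(x*7))+((8+x)*9))*(((a*3)*(a+6))*(b*(1+x))))+(((0*(7*b))+(7*(2*z)))+((9*(y+0))+((4*0)+b))))+1)
-> NOT in normal form.

Answer: no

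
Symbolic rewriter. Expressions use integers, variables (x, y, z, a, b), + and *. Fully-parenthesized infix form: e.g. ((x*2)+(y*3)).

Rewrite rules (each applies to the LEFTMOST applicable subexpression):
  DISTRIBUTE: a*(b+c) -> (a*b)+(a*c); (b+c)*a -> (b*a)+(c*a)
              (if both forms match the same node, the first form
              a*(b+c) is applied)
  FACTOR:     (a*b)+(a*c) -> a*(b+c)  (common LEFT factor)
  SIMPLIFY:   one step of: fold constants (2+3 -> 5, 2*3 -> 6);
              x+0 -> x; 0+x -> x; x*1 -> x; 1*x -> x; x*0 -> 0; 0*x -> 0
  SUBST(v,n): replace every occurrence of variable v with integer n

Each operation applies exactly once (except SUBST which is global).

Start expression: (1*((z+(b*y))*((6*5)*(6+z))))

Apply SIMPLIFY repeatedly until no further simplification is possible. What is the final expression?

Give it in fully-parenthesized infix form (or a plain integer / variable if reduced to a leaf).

Start: (1*((z+(b*y))*((6*5)*(6+z))))
Step 1: at root: (1*((z+(b*y))*((6*5)*(6+z)))) -> ((z+(b*y))*((6*5)*(6+z))); overall: (1*((z+(b*y))*((6*5)*(6+z)))) -> ((z+(b*y))*((6*5)*(6+z)))
Step 2: at RL: (6*5) -> 30; overall: ((z+(b*y))*((6*5)*(6+z))) -> ((z+(b*y))*(30*(6+z)))
Fixed point: ((z+(b*y))*(30*(6+z)))

Answer: ((z+(b*y))*(30*(6+z)))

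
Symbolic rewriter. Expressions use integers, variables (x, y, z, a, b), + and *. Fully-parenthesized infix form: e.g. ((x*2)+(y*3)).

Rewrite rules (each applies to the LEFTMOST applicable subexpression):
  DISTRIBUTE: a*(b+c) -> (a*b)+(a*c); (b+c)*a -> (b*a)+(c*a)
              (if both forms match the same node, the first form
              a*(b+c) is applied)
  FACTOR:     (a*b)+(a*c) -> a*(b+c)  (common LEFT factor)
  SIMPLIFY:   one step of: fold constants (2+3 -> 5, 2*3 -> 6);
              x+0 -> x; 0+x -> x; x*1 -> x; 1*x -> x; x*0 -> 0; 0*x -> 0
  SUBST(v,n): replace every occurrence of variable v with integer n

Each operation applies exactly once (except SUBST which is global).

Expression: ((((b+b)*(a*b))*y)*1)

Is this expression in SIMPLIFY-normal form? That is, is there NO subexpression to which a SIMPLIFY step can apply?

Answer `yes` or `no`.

Answer: no

Derivation:
Expression: ((((b+b)*(a*b))*y)*1)
Scanning for simplifiable subexpressions (pre-order)...
  at root: ((((b+b)*(a*b))*y)*1) (SIMPLIFIABLE)
  at L: (((b+b)*(a*b))*y) (not simplifiable)
  at LL: ((b+b)*(a*b)) (not simplifiable)
  at LLL: (b+b) (not simplifiable)
  at LLR: (a*b) (not simplifiable)
Found simplifiable subexpr at path root: ((((b+b)*(a*b))*y)*1)
One SIMPLIFY step would give: (((b+b)*(a*b))*y)
-> NOT in normal form.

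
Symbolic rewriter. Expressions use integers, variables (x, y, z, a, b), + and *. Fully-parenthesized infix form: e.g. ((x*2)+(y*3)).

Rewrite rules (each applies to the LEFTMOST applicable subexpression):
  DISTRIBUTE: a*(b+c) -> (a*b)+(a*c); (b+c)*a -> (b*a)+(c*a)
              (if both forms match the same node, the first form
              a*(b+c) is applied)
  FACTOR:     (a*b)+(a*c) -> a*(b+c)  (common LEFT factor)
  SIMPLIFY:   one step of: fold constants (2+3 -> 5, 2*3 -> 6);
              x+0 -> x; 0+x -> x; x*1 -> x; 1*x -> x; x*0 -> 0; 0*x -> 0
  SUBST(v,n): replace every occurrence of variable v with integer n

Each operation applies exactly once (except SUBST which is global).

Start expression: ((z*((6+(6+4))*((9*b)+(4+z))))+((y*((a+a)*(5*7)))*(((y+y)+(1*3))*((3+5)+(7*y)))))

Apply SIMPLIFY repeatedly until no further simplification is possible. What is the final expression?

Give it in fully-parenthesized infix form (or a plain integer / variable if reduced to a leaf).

Start: ((z*((6+(6+4))*((9*b)+(4+z))))+((y*((a+a)*(5*7)))*(((y+y)+(1*3))*((3+5)+(7*y)))))
Step 1: at LRLR: (6+4) -> 10; overall: ((z*((6+(6+4))*((9*b)+(4+z))))+((y*((a+a)*(5*7)))*(((y+y)+(1*3))*((3+5)+(7*y))))) -> ((z*((6+10)*((9*b)+(4+z))))+((y*((a+a)*(5*7)))*(((y+y)+(1*3))*((3+5)+(7*y)))))
Step 2: at LRL: (6+10) -> 16; overall: ((z*((6+10)*((9*b)+(4+z))))+((y*((a+a)*(5*7)))*(((y+y)+(1*3))*((3+5)+(7*y))))) -> ((z*(16*((9*b)+(4+z))))+((y*((a+a)*(5*7)))*(((y+y)+(1*3))*((3+5)+(7*y)))))
Step 3: at RLRR: (5*7) -> 35; overall: ((z*(16*((9*b)+(4+z))))+((y*((a+a)*(5*7)))*(((y+y)+(1*3))*((3+5)+(7*y))))) -> ((z*(16*((9*b)+(4+z))))+((y*((a+a)*35))*(((y+y)+(1*3))*((3+5)+(7*y)))))
Step 4: at RRLR: (1*3) -> 3; overall: ((z*(16*((9*b)+(4+z))))+((y*((a+a)*35))*(((y+y)+(1*3))*((3+5)+(7*y))))) -> ((z*(16*((9*b)+(4+z))))+((y*((a+a)*35))*(((y+y)+3)*((3+5)+(7*y)))))
Step 5: at RRRL: (3+5) -> 8; overall: ((z*(16*((9*b)+(4+z))))+((y*((a+a)*35))*(((y+y)+3)*((3+5)+(7*y))))) -> ((z*(16*((9*b)+(4+z))))+((y*((a+a)*35))*(((y+y)+3)*(8+(7*y)))))
Fixed point: ((z*(16*((9*b)+(4+z))))+((y*((a+a)*35))*(((y+y)+3)*(8+(7*y)))))

Answer: ((z*(16*((9*b)+(4+z))))+((y*((a+a)*35))*(((y+y)+3)*(8+(7*y)))))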